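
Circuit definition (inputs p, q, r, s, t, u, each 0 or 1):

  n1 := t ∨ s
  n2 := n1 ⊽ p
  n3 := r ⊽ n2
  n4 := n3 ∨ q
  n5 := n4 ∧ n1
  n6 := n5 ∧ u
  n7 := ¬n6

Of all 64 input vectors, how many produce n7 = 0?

n7 = ¬n6 must be 0, so n6 = 1.
n6 = n5 ∧ u must be 1, so both n5 = 1 and u = 1.
Enumerating the 64 input combinations, 18 give n7 = 0 and 46 give n7 = 1.

18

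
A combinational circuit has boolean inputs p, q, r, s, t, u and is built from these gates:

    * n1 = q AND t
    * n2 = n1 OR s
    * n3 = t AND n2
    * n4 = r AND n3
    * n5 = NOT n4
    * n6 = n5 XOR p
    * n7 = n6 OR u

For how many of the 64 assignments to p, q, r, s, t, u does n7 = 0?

n7 = n6 OR u must be 0, so both n6 = 0 and u = 0.
n6 = n5 XOR p must be 0, so n5 and p are equal.
Enumerating the 64 input combinations, 16 give n7 = 0 and 48 give n7 = 1.

16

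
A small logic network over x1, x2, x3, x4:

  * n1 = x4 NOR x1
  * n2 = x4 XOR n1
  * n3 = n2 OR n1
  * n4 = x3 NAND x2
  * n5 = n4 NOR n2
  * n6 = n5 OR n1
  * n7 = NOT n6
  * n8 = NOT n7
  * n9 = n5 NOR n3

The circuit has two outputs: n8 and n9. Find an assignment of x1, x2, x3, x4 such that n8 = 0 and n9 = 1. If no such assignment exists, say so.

x1=1, x2=1, x3=0, x4=0

Check with x1=1, x2=1, x3=0, x4=0:
n1 = x4 NOR x1 = 0 NOR 1 = 0
n2 = x4 XOR n1 = 0 XOR 0 = 0
n3 = n2 OR n1 = 0 OR 0 = 0
n4 = x3 NAND x2 = 0 NAND 1 = 1
n5 = n4 NOR n2 = 1 NOR 0 = 0
n6 = n5 OR n1 = 0 OR 0 = 0
n7 = NOT n6 = NOT 0 = 1
n8 = NOT n7 = NOT 1 = 0
n9 = n5 NOR n3 = 0 NOR 0 = 1
So n8 = 0 and n9 = 1.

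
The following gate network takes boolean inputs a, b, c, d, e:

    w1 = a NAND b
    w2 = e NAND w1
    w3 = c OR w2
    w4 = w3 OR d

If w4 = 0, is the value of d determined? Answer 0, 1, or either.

0

w4 = w3 OR d must be 0, so both w3 = 0 and d = 0.
w3 = c OR w2 must be 0, so both c = 0 and w2 = 0.
w2 = e NAND w1 must be 0, so both e = 1 and w1 = 1.
Every assignment with w4 = 0 has d = 0; there are 3 such assignment(s).
  a=0, b=0, c=0, d=0, e=1
  a=0, b=1, c=0, d=0, e=1
  a=1, b=0, c=0, d=0, e=1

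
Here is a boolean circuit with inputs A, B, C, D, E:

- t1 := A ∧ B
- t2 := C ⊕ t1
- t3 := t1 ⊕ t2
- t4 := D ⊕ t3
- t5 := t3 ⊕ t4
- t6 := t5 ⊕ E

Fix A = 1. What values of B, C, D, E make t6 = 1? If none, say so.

B=1, C=0, D=0, E=1

Check with A = 1 and B=1, C=0, D=0, E=1:
t1 = A ∧ B = 1 ∧ 1 = 1
t2 = C ⊕ t1 = 0 ⊕ 1 = 1
t3 = t1 ⊕ t2 = 1 ⊕ 1 = 0
t4 = D ⊕ t3 = 0 ⊕ 0 = 0
t5 = t3 ⊕ t4 = 0 ⊕ 0 = 0
t6 = t5 ⊕ E = 0 ⊕ 1 = 1
So t6 = 1.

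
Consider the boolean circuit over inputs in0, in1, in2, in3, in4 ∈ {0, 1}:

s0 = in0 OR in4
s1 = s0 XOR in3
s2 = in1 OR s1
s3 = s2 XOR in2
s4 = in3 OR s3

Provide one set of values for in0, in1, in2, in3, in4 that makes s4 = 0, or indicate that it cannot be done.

in0=0, in1=0, in2=1, in3=0, in4=1

Check with in0=0, in1=0, in2=1, in3=0, in4=1:
s0 = in0 OR in4 = 0 OR 1 = 1
s1 = s0 XOR in3 = 1 XOR 0 = 1
s2 = in1 OR s1 = 0 OR 1 = 1
s3 = s2 XOR in2 = 1 XOR 1 = 0
s4 = in3 OR s3 = 0 OR 0 = 0
So s4 = 0 as required.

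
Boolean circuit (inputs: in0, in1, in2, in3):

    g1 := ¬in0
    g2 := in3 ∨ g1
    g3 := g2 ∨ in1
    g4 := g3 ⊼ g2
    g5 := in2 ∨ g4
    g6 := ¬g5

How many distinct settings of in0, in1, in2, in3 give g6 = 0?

g6 = ¬g5 must be 0, so g5 = 1.
g5 = in2 ∨ g4 must be 1, so at least one of in2, g4 is 1.
Enumerating the 16 input combinations, 10 give g6 = 0 and 6 give g6 = 1.

10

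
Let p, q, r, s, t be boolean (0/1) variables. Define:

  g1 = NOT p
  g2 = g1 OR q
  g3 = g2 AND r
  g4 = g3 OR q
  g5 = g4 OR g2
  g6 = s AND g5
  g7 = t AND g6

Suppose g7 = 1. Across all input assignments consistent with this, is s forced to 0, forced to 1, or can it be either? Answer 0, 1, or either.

g7 = t AND g6 must be 1, so both t = 1 and g6 = 1.
g6 = s AND g5 must be 1, so both s = 1 and g5 = 1.
g5 = g4 OR g2 must be 1, so at least one of g4, g2 is 1.
Every assignment with g7 = 1 has s = 1; there are 6 such assignment(s).

1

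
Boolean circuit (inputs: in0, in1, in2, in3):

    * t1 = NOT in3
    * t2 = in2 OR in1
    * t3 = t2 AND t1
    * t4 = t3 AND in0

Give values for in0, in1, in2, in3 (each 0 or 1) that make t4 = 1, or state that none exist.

in0=1, in1=1, in2=0, in3=0

Check with in0=1, in1=1, in2=0, in3=0:
t1 = NOT in3 = NOT 0 = 1
t2 = in2 OR in1 = 0 OR 1 = 1
t3 = t2 AND t1 = 1 AND 1 = 1
t4 = t3 AND in0 = 1 AND 1 = 1
So t4 = 1 as required.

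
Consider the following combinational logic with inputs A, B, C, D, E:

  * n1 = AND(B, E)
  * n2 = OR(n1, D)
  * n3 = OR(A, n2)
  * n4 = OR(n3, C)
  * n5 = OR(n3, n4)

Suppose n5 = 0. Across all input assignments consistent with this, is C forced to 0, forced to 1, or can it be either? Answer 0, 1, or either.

0

n5 = OR(n3, n4) must be 0, so both n3 = 0 and n4 = 0.
n3 = OR(A, n2) must be 0, so both A = 0 and n2 = 0.
Every assignment with n5 = 0 has C = 0; there are 3 such assignment(s).
  A=0, B=0, C=0, D=0, E=0
  A=0, B=0, C=0, D=0, E=1
  A=0, B=1, C=0, D=0, E=0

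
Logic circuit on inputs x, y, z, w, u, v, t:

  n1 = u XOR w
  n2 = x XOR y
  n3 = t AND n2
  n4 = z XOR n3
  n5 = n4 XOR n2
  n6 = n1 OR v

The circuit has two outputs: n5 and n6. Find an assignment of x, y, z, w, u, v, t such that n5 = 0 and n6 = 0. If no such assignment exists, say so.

x=0, y=1, z=1, w=1, u=1, v=0, t=0

Check with x=0, y=1, z=1, w=1, u=1, v=0, t=0:
n1 = u XOR w = 1 XOR 1 = 0
n2 = x XOR y = 0 XOR 1 = 1
n3 = t AND n2 = 0 AND 1 = 0
n4 = z XOR n3 = 1 XOR 0 = 1
n5 = n4 XOR n2 = 1 XOR 1 = 0
n6 = n1 OR v = 0 OR 0 = 0
So n5 = 0 and n6 = 0.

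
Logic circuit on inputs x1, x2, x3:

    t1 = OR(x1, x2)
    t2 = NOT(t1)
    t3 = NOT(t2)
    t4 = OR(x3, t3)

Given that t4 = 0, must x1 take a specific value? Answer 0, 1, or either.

0

t4 = OR(x3, t3) must be 0, so both x3 = 0 and t3 = 0.
Every assignment with t4 = 0 has x1 = 0; there are 1 such assignment(s).
  x1=0, x2=0, x3=0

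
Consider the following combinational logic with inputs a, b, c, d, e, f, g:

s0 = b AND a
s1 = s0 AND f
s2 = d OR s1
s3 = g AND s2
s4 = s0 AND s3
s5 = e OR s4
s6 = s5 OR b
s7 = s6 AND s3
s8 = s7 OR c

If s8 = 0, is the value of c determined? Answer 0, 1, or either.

0

s8 = s7 OR c must be 0, so both s7 = 0 and c = 0.
s7 = s6 AND s3 must be 0, so at least one of s6, s3 is 0.
Every assignment with s8 = 0 has c = 0; there are 50 such assignment(s).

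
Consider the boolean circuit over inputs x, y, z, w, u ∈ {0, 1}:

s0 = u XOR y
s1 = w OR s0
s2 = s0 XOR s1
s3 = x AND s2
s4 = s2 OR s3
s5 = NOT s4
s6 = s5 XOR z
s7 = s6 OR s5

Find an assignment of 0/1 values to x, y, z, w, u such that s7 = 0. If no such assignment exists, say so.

x=0, y=1, z=0, w=1, u=1

Check with x=0, y=1, z=0, w=1, u=1:
s0 = u XOR y = 1 XOR 1 = 0
s1 = w OR s0 = 1 OR 0 = 1
s2 = s0 XOR s1 = 0 XOR 1 = 1
s3 = x AND s2 = 0 AND 1 = 0
s4 = s2 OR s3 = 1 OR 0 = 1
s5 = NOT s4 = NOT 1 = 0
s6 = s5 XOR z = 0 XOR 0 = 0
s7 = s6 OR s5 = 0 OR 0 = 0
So s7 = 0 as required.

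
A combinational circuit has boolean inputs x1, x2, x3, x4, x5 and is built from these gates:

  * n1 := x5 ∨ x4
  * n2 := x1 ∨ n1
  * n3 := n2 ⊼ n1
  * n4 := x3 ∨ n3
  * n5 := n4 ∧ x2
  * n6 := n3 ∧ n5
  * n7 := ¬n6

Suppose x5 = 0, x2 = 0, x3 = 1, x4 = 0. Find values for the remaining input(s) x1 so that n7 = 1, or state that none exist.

n7 = ¬n6 must be 1, so n6 = 0.
Check with x5 = 0, x2 = 0, x3 = 1, x4 = 0 and x1=1:
n1 = x5 ∨ x4 = 0 ∨ 0 = 0
n2 = x1 ∨ n1 = 1 ∨ 0 = 1
n3 = n2 ⊼ n1 = 1 ⊼ 0 = 1
n4 = x3 ∨ n3 = 1 ∨ 1 = 1
n5 = n4 ∧ x2 = 1 ∧ 0 = 0
n6 = n3 ∧ n5 = 1 ∧ 0 = 0
n7 = ¬n6 = ¬0 = 1
So n7 = 1.

x1=1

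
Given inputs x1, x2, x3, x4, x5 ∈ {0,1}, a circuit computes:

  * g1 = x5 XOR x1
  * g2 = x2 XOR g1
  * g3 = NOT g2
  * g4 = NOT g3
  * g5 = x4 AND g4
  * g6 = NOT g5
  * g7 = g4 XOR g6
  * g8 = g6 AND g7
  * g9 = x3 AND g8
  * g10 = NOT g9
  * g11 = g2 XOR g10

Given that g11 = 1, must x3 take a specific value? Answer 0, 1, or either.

g11 = g2 XOR g10 must be 1, so g2 and g10 differ.
Every assignment with g11 = 1 has x3 = 0; there are 8 such assignment(s).

0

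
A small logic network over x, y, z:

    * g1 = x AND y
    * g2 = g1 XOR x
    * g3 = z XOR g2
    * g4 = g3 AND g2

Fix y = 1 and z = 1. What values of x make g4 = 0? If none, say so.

g4 = g3 AND g2 must be 0, so at least one of g3, g2 is 0.
Check with y = 1 and z = 1 and x=1:
g1 = x AND y = 1 AND 1 = 1
g2 = g1 XOR x = 1 XOR 1 = 0
g3 = z XOR g2 = 1 XOR 0 = 1
g4 = g3 AND g2 = 1 AND 0 = 0
So g4 = 0.

x=1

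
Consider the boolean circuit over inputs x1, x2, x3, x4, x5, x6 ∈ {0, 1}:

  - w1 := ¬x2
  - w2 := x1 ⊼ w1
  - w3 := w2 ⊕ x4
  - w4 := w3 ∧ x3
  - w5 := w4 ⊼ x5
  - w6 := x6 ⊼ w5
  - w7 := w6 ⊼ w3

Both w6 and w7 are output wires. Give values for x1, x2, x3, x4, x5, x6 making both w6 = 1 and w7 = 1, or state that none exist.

Check with x1=0, x2=0, x3=0, x4=1, x5=0, x6=0:
w1 = ¬x2 = ¬0 = 1
w2 = x1 ⊼ w1 = 0 ⊼ 1 = 1
w3 = w2 ⊕ x4 = 1 ⊕ 1 = 0
w4 = w3 ∧ x3 = 0 ∧ 0 = 0
w5 = w4 ⊼ x5 = 0 ⊼ 0 = 1
w6 = x6 ⊼ w5 = 0 ⊼ 1 = 1
w7 = w6 ⊼ w3 = 1 ⊼ 0 = 1
So w6 = 1 and w7 = 1.

x1=0, x2=0, x3=0, x4=1, x5=0, x6=0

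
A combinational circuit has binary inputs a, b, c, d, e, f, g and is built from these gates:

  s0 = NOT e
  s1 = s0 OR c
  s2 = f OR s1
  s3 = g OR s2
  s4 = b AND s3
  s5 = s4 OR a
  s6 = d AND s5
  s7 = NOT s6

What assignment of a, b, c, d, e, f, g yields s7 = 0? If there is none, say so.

a=1 b=0 c=1 d=1 e=0 f=0 g=1

s7 = NOT s6 must be 0, so s6 = 1.
s6 = d AND s5 must be 1, so both d = 1 and s5 = 1.
s5 = s4 OR a must be 1, so at least one of s4, a is 1.
Check with a=1 b=0 c=1 d=1 e=0 f=0 g=1:
s0 = NOT e = NOT 0 = 1
s1 = s0 OR c = 1 OR 1 = 1
s2 = f OR s1 = 0 OR 1 = 1
s3 = g OR s2 = 1 OR 1 = 1
s4 = b AND s3 = 0 AND 1 = 0
s5 = s4 OR a = 0 OR 1 = 1
s6 = d AND s5 = 1 AND 1 = 1
s7 = NOT s6 = NOT 1 = 0
So s7 = 0 as required.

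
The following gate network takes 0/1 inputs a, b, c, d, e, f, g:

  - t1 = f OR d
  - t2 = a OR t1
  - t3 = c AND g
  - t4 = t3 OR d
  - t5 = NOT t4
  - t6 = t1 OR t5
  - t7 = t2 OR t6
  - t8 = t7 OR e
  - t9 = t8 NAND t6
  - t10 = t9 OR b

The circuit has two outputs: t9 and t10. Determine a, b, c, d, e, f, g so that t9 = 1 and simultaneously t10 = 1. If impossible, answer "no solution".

Check with a=0 b=0 c=1 d=0 e=0 f=0 g=1:
t1 = f OR d = 0 OR 0 = 0
t2 = a OR t1 = 0 OR 0 = 0
t3 = c AND g = 1 AND 1 = 1
t4 = t3 OR d = 1 OR 0 = 1
t5 = NOT t4 = NOT 1 = 0
t6 = t1 OR t5 = 0 OR 0 = 0
t7 = t2 OR t6 = 0 OR 0 = 0
t8 = t7 OR e = 0 OR 0 = 0
t9 = t8 NAND t6 = 0 NAND 0 = 1
t10 = t9 OR b = 1 OR 0 = 1
So t9 = 1 and t10 = 1.

a=0 b=0 c=1 d=0 e=0 f=0 g=1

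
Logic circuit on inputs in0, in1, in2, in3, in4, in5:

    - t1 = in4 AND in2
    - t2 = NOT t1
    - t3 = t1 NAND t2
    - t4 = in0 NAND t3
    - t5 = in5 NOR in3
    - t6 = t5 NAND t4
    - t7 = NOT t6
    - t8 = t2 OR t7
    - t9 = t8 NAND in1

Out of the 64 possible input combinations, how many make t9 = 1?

39

t9 = t8 NAND in1 must be 1, so at least one of t8, in1 is 0.
Enumerating the 64 input combinations, 39 give t9 = 1 and 25 give t9 = 0.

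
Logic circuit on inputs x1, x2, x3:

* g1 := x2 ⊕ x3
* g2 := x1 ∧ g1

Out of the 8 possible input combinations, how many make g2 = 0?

g2 = x1 ∧ g1 must be 0, so at least one of x1, g1 is 0.
Satisfying assignments:
  x1=0, x2=0, x3=0
  x1=0, x2=0, x3=1
  x1=0, x2=1, x3=0
  x1=0, x2=1, x3=1
  x1=1, x2=0, x3=0
  x1=1, x2=1, x3=1

6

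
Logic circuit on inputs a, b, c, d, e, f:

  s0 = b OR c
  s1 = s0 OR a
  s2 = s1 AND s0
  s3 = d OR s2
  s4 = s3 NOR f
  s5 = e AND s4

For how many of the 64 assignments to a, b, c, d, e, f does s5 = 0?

s5 = e AND s4 must be 0, so at least one of e, s4 is 0.
Enumerating the 64 input combinations, 62 give s5 = 0 and 2 give s5 = 1.

62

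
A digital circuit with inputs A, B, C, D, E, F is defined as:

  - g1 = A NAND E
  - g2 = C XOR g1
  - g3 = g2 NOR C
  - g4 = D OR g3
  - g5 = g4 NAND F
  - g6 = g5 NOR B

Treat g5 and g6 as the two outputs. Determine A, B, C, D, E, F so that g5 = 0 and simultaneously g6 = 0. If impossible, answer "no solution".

Check with A=0 B=1 C=0 D=1 E=0 F=1:
g1 = A NAND E = 0 NAND 0 = 1
g2 = C XOR g1 = 0 XOR 1 = 1
g3 = g2 NOR C = 1 NOR 0 = 0
g4 = D OR g3 = 1 OR 0 = 1
g5 = g4 NAND F = 1 NAND 1 = 0
g6 = g5 NOR B = 0 NOR 1 = 0
So g5 = 0 and g6 = 0.

A=0 B=1 C=0 D=1 E=0 F=1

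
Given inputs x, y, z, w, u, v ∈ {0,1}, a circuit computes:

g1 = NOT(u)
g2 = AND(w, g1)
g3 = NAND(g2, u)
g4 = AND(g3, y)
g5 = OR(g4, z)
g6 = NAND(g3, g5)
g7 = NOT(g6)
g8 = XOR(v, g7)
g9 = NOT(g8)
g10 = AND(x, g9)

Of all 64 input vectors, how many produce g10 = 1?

16

g10 = AND(x, g9) must be 1, so both x = 1 and g9 = 1.
Enumerating the 64 input combinations, 16 give g10 = 1 and 48 give g10 = 0.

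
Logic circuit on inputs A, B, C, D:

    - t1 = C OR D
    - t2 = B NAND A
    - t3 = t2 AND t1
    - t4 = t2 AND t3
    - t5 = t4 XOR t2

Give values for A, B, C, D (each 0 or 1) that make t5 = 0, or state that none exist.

t5 = t4 XOR t2 must be 0, so t4 and t2 are equal.
Check with A=0, B=0, C=1, D=1:
t1 = C OR D = 1 OR 1 = 1
t2 = B NAND A = 0 NAND 0 = 1
t3 = t2 AND t1 = 1 AND 1 = 1
t4 = t2 AND t3 = 1 AND 1 = 1
t5 = t4 XOR t2 = 1 XOR 1 = 0
So t5 = 0 as required.

A=0, B=0, C=1, D=1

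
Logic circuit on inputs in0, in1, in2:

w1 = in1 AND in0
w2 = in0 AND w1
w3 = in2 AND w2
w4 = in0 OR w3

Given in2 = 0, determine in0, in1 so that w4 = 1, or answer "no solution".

Check with in2 = 0 and in0=1, in1=0:
w1 = in1 AND in0 = 0 AND 1 = 0
w2 = in0 AND w1 = 1 AND 0 = 0
w3 = in2 AND w2 = 0 AND 0 = 0
w4 = in0 OR w3 = 1 OR 0 = 1
So w4 = 1.

in0=1 in1=0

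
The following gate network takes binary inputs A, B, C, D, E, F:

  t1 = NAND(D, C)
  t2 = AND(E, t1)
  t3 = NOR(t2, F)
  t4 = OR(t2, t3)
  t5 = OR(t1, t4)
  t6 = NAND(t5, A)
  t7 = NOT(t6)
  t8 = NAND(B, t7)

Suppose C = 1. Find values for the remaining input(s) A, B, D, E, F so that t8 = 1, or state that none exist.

A=1, B=1, D=1, E=1, F=1

t8 = NAND(B, t7) must be 1, so at least one of B, t7 is 0.
Check with C = 1 and A=1, B=1, D=1, E=1, F=1:
t1 = NAND(D, C) = NAND(1, 1) = 0
t2 = AND(E, t1) = AND(1, 0) = 0
t3 = NOR(t2, F) = NOR(0, 1) = 0
t4 = OR(t2, t3) = OR(0, 0) = 0
t5 = OR(t1, t4) = OR(0, 0) = 0
t6 = NAND(t5, A) = NAND(0, 1) = 1
t7 = NOT(t6) = NOT 1 = 0
t8 = NAND(B, t7) = NAND(1, 0) = 1
So t8 = 1.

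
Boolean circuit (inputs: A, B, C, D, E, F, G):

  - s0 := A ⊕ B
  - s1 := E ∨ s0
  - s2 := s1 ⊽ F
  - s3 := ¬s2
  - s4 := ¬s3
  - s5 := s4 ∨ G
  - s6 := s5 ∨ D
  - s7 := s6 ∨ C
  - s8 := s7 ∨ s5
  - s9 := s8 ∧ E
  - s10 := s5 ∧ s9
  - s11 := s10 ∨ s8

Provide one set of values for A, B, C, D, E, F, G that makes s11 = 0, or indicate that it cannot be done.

s11 = s10 ∨ s8 must be 0, so both s10 = 0 and s8 = 0.
Check with A=1, B=1, C=0, D=0, E=1, F=0, G=0:
s0 = A ⊕ B = 1 ⊕ 1 = 0
s1 = E ∨ s0 = 1 ∨ 0 = 1
s2 = s1 ⊽ F = 1 ⊽ 0 = 0
s3 = ¬s2 = ¬0 = 1
s4 = ¬s3 = ¬1 = 0
s5 = s4 ∨ G = 0 ∨ 0 = 0
s6 = s5 ∨ D = 0 ∨ 0 = 0
s7 = s6 ∨ C = 0 ∨ 0 = 0
s8 = s7 ∨ s5 = 0 ∨ 0 = 0
s9 = s8 ∧ E = 0 ∧ 1 = 0
s10 = s5 ∧ s9 = 0 ∧ 0 = 0
s11 = s10 ∨ s8 = 0 ∨ 0 = 0
So s11 = 0 as required.

A=1, B=1, C=0, D=0, E=1, F=0, G=0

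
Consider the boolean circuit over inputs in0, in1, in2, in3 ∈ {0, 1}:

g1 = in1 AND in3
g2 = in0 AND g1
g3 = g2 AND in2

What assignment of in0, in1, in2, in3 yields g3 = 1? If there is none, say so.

Check with in0=1 in1=1 in2=1 in3=1:
g1 = in1 AND in3 = 1 AND 1 = 1
g2 = in0 AND g1 = 1 AND 1 = 1
g3 = g2 AND in2 = 1 AND 1 = 1
So g3 = 1 as required.

in0=1 in1=1 in2=1 in3=1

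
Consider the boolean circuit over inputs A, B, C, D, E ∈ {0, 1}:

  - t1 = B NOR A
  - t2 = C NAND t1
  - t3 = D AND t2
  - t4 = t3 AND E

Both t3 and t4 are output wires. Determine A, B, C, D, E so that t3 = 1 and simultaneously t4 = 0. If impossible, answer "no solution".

A=0, B=0, C=0, D=1, E=0

Check with A=0, B=0, C=0, D=1, E=0:
t1 = B NOR A = 0 NOR 0 = 1
t2 = C NAND t1 = 0 NAND 1 = 1
t3 = D AND t2 = 1 AND 1 = 1
t4 = t3 AND E = 1 AND 0 = 0
So t3 = 1 and t4 = 0.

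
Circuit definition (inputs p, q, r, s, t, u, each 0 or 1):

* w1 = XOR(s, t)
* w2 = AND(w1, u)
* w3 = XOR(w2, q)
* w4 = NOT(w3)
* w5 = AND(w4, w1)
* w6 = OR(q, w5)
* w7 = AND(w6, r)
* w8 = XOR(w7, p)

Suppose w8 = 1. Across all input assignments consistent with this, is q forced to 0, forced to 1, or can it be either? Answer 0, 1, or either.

either

Both values of q occur among assignments with w8 = 1:
  q=0: p=0, q=0, r=1, s=0, t=1, u=0
  q=1: p=0, q=1, r=1, s=0, t=0, u=0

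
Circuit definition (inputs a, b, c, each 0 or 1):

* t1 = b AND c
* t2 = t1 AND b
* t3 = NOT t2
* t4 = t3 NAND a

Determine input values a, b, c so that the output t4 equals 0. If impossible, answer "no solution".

a=1 b=0 c=1

Check with a=1 b=0 c=1:
t1 = b AND c = 0 AND 1 = 0
t2 = t1 AND b = 0 AND 0 = 0
t3 = NOT t2 = NOT 0 = 1
t4 = t3 NAND a = 1 NAND 1 = 0
So t4 = 0 as required.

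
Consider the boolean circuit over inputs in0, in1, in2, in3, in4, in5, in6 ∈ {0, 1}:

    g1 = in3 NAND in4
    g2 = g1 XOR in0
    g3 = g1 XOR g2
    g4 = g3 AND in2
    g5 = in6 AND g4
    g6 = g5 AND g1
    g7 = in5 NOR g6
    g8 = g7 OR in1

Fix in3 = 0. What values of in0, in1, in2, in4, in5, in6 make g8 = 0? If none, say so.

g8 = g7 OR in1 must be 0, so both g7 = 0 and in1 = 0.
g7 = in5 NOR g6 must be 0, so at least one of in5, g6 is 1.
Check with in3 = 0 and in0=1, in1=0, in2=1, in4=0, in5=0, in6=1:
g1 = in3 NAND in4 = 0 NAND 0 = 1
g2 = g1 XOR in0 = 1 XOR 1 = 0
g3 = g1 XOR g2 = 1 XOR 0 = 1
g4 = g3 AND in2 = 1 AND 1 = 1
g5 = in6 AND g4 = 1 AND 1 = 1
g6 = g5 AND g1 = 1 AND 1 = 1
g7 = in5 NOR g6 = 0 NOR 1 = 0
g8 = g7 OR in1 = 0 OR 0 = 0
So g8 = 0.

in0=1, in1=0, in2=1, in4=0, in5=0, in6=1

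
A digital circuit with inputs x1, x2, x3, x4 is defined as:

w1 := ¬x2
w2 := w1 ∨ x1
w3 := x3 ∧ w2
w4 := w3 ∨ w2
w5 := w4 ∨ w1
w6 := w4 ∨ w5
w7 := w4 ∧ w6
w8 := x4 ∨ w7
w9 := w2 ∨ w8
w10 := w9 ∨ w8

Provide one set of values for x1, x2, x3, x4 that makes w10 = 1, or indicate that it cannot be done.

x1=1, x2=0, x3=1, x4=0

w10 = w9 ∨ w8 must be 1, so at least one of w9, w8 is 1.
Check with x1=1, x2=0, x3=1, x4=0:
w1 = ¬x2 = ¬0 = 1
w2 = w1 ∨ x1 = 1 ∨ 1 = 1
w3 = x3 ∧ w2 = 1 ∧ 1 = 1
w4 = w3 ∨ w2 = 1 ∨ 1 = 1
w5 = w4 ∨ w1 = 1 ∨ 1 = 1
w6 = w4 ∨ w5 = 1 ∨ 1 = 1
w7 = w4 ∧ w6 = 1 ∧ 1 = 1
w8 = x4 ∨ w7 = 0 ∨ 1 = 1
w9 = w2 ∨ w8 = 1 ∨ 1 = 1
w10 = w9 ∨ w8 = 1 ∨ 1 = 1
So w10 = 1 as required.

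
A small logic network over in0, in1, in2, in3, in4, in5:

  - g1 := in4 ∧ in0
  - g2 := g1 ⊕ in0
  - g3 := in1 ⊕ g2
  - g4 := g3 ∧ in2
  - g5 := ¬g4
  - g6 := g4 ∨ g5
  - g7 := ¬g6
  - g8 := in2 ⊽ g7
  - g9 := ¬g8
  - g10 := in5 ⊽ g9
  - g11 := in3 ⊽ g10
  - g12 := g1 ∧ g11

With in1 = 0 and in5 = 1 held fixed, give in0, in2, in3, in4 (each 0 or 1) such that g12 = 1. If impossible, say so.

Check with in1 = 0 and in5 = 1 and in0=1, in2=1, in3=0, in4=1:
g1 = in4 ∧ in0 = 1 ∧ 1 = 1
g2 = g1 ⊕ in0 = 1 ⊕ 1 = 0
g3 = in1 ⊕ g2 = 0 ⊕ 0 = 0
g4 = g3 ∧ in2 = 0 ∧ 1 = 0
g5 = ¬g4 = ¬0 = 1
g6 = g4 ∨ g5 = 0 ∨ 1 = 1
g7 = ¬g6 = ¬1 = 0
g8 = in2 ⊽ g7 = 1 ⊽ 0 = 0
g9 = ¬g8 = ¬0 = 1
g10 = in5 ⊽ g9 = 1 ⊽ 1 = 0
g11 = in3 ⊽ g10 = 0 ⊽ 0 = 1
g12 = g1 ∧ g11 = 1 ∧ 1 = 1
So g12 = 1.

in0=1, in2=1, in3=0, in4=1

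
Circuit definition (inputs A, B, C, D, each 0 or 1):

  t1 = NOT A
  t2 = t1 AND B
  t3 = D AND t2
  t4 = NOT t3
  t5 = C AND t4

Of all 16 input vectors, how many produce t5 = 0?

9

t5 = C AND t4 must be 0, so at least one of C, t4 is 0.
Enumerating the 16 input combinations, 9 give t5 = 0 and 7 give t5 = 1.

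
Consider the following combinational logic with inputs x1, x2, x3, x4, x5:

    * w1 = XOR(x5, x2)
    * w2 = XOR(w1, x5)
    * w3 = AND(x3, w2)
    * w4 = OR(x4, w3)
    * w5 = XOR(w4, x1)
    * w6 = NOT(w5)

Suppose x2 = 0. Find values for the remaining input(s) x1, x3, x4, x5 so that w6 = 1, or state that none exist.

w6 = NOT(w5) must be 1, so w5 = 0.
Check with x2 = 0 and x1=1, x3=1, x4=1, x5=0:
w1 = XOR(x5, x2) = XOR(0, 0) = 0
w2 = XOR(w1, x5) = XOR(0, 0) = 0
w3 = AND(x3, w2) = AND(1, 0) = 0
w4 = OR(x4, w3) = OR(1, 0) = 1
w5 = XOR(w4, x1) = XOR(1, 1) = 0
w6 = NOT(w5) = NOT 0 = 1
So w6 = 1.

x1=1 x3=1 x4=1 x5=0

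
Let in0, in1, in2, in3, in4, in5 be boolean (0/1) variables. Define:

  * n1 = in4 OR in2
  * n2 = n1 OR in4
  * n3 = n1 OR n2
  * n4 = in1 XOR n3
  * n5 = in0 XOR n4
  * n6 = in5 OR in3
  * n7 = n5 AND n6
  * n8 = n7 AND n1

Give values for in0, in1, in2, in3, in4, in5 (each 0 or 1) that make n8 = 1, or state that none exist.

in0=0, in1=0, in2=0, in3=1, in4=1, in5=0

n8 = n7 AND n1 must be 1, so both n7 = 1 and n1 = 1.
Check with in0=0, in1=0, in2=0, in3=1, in4=1, in5=0:
n1 = in4 OR in2 = 1 OR 0 = 1
n2 = n1 OR in4 = 1 OR 1 = 1
n3 = n1 OR n2 = 1 OR 1 = 1
n4 = in1 XOR n3 = 0 XOR 1 = 1
n5 = in0 XOR n4 = 0 XOR 1 = 1
n6 = in5 OR in3 = 0 OR 1 = 1
n7 = n5 AND n6 = 1 AND 1 = 1
n8 = n7 AND n1 = 1 AND 1 = 1
So n8 = 1 as required.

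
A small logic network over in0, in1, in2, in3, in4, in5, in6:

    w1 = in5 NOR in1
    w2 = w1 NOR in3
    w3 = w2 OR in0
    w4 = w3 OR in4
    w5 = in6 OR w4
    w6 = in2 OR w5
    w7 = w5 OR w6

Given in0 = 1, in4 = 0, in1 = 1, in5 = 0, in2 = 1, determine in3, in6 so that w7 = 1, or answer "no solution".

in3=0, in6=1

Check with in0 = 1, in4 = 0, in1 = 1, in5 = 0, in2 = 1 and in3=0, in6=1:
w1 = in5 NOR in1 = 0 NOR 1 = 0
w2 = w1 NOR in3 = 0 NOR 0 = 1
w3 = w2 OR in0 = 1 OR 1 = 1
w4 = w3 OR in4 = 1 OR 0 = 1
w5 = in6 OR w4 = 1 OR 1 = 1
w6 = in2 OR w5 = 1 OR 1 = 1
w7 = w5 OR w6 = 1 OR 1 = 1
So w7 = 1.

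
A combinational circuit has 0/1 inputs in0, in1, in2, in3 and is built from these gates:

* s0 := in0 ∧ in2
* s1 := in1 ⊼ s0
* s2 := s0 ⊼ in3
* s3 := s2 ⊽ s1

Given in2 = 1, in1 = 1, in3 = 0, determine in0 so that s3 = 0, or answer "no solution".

in0=1

Check with in2 = 1, in1 = 1, in3 = 0 and in0=1:
s0 = in0 ∧ in2 = 1 ∧ 1 = 1
s1 = in1 ⊼ s0 = 1 ⊼ 1 = 0
s2 = s0 ⊼ in3 = 1 ⊼ 0 = 1
s3 = s2 ⊽ s1 = 1 ⊽ 0 = 0
So s3 = 0.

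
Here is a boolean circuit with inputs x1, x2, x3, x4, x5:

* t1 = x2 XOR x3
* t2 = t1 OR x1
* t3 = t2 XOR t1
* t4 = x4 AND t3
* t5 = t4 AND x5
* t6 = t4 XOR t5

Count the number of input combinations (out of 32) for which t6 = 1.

2

t6 = t4 XOR t5 must be 1, so t4 and t5 differ.
Satisfying assignments:
  x1=1, x2=0, x3=0, x4=1, x5=0
  x1=1, x2=1, x3=1, x4=1, x5=0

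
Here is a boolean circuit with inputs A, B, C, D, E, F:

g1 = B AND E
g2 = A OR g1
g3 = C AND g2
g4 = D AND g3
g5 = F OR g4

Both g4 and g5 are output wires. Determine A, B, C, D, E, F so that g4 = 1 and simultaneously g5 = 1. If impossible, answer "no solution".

A=1, B=0, C=1, D=1, E=0, F=1

Check with A=1, B=0, C=1, D=1, E=0, F=1:
g1 = B AND E = 0 AND 0 = 0
g2 = A OR g1 = 1 OR 0 = 1
g3 = C AND g2 = 1 AND 1 = 1
g4 = D AND g3 = 1 AND 1 = 1
g5 = F OR g4 = 1 OR 1 = 1
So g4 = 1 and g5 = 1.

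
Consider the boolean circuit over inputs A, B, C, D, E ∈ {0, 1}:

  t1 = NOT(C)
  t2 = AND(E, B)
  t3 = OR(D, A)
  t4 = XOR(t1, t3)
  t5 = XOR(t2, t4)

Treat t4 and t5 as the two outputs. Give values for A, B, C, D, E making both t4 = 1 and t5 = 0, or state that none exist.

Check with A=1, B=1, C=1, D=0, E=1:
t1 = NOT(C) = NOT 1 = 0
t2 = AND(E, B) = AND(1, 1) = 1
t3 = OR(D, A) = OR(0, 1) = 1
t4 = XOR(t1, t3) = XOR(0, 1) = 1
t5 = XOR(t2, t4) = XOR(1, 1) = 0
So t4 = 1 and t5 = 0.

A=1, B=1, C=1, D=0, E=1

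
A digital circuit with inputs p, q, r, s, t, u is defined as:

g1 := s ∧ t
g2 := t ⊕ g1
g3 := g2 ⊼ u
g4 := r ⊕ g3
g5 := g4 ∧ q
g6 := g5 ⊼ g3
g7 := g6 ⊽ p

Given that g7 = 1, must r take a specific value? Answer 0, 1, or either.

g7 = g6 ⊽ p must be 1, so both g6 = 0 and p = 0.
g6 = g5 ⊼ g3 must be 0, so both g5 = 1 and g3 = 1.
g5 = g4 ∧ q must be 1, so both g4 = 1 and q = 1.
Every assignment with g7 = 1 has r = 0; there are 7 such assignment(s).

0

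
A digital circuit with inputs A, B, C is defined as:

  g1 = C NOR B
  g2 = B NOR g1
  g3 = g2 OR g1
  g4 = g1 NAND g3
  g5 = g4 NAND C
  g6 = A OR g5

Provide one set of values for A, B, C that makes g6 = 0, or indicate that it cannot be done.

A=0 B=0 C=1

g6 = A OR g5 must be 0, so both A = 0 and g5 = 0.
Check with A=0 B=0 C=1:
g1 = C NOR B = 1 NOR 0 = 0
g2 = B NOR g1 = 0 NOR 0 = 1
g3 = g2 OR g1 = 1 OR 0 = 1
g4 = g1 NAND g3 = 0 NAND 1 = 1
g5 = g4 NAND C = 1 NAND 1 = 0
g6 = A OR g5 = 0 OR 0 = 0
So g6 = 0 as required.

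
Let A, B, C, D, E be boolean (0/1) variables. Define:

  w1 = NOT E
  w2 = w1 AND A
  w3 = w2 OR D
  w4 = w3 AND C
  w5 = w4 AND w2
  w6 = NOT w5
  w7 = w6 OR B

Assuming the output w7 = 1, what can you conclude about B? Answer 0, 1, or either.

either

Both values of B occur among assignments with w7 = 1:
  B=0: A=0, B=0, C=0, D=0, E=0
  B=1: A=0, B=1, C=0, D=0, E=0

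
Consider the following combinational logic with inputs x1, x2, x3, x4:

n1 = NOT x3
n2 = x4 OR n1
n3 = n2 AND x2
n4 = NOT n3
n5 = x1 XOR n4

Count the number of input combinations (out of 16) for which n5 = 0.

8

n5 = x1 XOR n4 must be 0, so x1 and n4 are equal.
Enumerating the 16 input combinations, 8 give n5 = 0 and 8 give n5 = 1.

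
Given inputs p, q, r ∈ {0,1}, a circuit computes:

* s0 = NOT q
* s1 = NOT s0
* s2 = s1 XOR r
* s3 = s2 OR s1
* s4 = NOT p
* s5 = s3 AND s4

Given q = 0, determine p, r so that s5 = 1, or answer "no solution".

p=0, r=1

s5 = s3 AND s4 must be 1, so both s3 = 1 and s4 = 1.
Check with q = 0 and p=0, r=1:
s0 = NOT q = NOT 0 = 1
s1 = NOT s0 = NOT 1 = 0
s2 = s1 XOR r = 0 XOR 1 = 1
s3 = s2 OR s1 = 1 OR 0 = 1
s4 = NOT p = NOT 0 = 1
s5 = s3 AND s4 = 1 AND 1 = 1
So s5 = 1.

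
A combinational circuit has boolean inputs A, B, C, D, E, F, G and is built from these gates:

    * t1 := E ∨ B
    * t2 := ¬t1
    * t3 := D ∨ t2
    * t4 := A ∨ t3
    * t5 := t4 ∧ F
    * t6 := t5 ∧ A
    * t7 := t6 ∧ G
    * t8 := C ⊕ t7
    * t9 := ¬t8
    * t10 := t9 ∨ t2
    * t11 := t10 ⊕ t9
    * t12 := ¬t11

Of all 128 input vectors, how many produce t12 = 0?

16

t12 = ¬t11 must be 0, so t11 = 1.
t11 = t10 ⊕ t9 must be 1, so t10 and t9 differ.
Enumerating the 128 input combinations, 16 give t12 = 0 and 112 give t12 = 1.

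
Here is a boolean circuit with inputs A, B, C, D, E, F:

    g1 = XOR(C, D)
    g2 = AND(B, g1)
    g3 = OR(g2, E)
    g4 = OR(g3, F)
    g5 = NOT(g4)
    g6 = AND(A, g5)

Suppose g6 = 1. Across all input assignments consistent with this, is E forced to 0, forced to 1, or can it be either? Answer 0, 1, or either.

0

g6 = AND(A, g5) must be 1, so both A = 1 and g5 = 1.
Every assignment with g6 = 1 has E = 0; there are 6 such assignment(s).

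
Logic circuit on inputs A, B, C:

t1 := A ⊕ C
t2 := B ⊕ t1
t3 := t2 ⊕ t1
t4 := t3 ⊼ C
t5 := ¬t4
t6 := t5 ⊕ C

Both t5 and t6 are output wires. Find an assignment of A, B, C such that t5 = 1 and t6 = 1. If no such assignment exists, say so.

no solution exists

Across all 8 input combinations, none give both t5 = 1 and t6 = 1.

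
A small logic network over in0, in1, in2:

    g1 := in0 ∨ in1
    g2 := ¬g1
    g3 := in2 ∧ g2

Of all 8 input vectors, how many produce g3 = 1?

g3 = in2 ∧ g2 must be 1, so both in2 = 1 and g2 = 1.
g2 = ¬g1 must be 1, so g1 = 0.
Satisfying assignments:
  in0=0, in1=0, in2=1

1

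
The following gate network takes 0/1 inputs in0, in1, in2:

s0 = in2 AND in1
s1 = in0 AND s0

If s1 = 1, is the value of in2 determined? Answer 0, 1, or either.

s1 = in0 AND s0 must be 1, so both in0 = 1 and s0 = 1.
s0 = in2 AND in1 must be 1, so both in2 = 1 and in1 = 1.
Every assignment with s1 = 1 has in2 = 1; there are 1 such assignment(s).
  in0=1, in1=1, in2=1

1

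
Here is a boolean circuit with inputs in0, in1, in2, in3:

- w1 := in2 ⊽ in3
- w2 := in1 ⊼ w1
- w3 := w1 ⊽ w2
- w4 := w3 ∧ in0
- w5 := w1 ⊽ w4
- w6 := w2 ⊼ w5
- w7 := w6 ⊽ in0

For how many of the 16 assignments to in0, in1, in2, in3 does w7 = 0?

w7 = w6 ⊽ in0 must be 0, so at least one of w6, in0 is 1.
Enumerating the 16 input combinations, 10 give w7 = 0 and 6 give w7 = 1.

10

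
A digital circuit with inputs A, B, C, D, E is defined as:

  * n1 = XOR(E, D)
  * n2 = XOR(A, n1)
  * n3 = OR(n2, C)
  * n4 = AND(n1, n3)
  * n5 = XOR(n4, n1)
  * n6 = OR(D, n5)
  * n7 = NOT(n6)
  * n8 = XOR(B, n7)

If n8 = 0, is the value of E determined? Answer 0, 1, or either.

either

Both values of E occur among assignments with n8 = 0:
  E=0: A=0, B=0, C=0, D=1, E=0
  E=1: A=0, B=0, C=0, D=1, E=1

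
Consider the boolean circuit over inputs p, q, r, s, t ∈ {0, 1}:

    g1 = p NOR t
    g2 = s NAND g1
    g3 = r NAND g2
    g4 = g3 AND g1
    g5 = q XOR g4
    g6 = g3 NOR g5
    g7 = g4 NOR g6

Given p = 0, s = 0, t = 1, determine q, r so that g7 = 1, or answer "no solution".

q=1 r=1

g7 = g4 NOR g6 must be 1, so both g4 = 0 and g6 = 0.
Check with p = 0, s = 0, t = 1 and q=1, r=1:
g1 = p NOR t = 0 NOR 1 = 0
g2 = s NAND g1 = 0 NAND 0 = 1
g3 = r NAND g2 = 1 NAND 1 = 0
g4 = g3 AND g1 = 0 AND 0 = 0
g5 = q XOR g4 = 1 XOR 0 = 1
g6 = g3 NOR g5 = 0 NOR 1 = 0
g7 = g4 NOR g6 = 0 NOR 0 = 1
So g7 = 1.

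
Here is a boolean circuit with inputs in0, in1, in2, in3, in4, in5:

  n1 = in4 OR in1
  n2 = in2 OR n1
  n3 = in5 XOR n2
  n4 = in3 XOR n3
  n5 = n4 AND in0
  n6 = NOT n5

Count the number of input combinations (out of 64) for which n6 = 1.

n6 = NOT n5 must be 1, so n5 = 0.
n5 = n4 AND in0 must be 0, so at least one of n4, in0 is 0.
Enumerating the 64 input combinations, 48 give n6 = 1 and 16 give n6 = 0.

48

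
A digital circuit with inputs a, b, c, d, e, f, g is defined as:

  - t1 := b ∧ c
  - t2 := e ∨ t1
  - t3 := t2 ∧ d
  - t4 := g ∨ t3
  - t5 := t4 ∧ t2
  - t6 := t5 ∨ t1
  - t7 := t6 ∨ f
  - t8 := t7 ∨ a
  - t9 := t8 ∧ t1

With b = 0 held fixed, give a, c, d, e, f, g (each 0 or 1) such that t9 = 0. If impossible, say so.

a=0 c=0 d=1 e=0 f=0 g=0

Check with b = 0 and a=0, c=0, d=1, e=0, f=0, g=0:
t1 = b ∧ c = 0 ∧ 0 = 0
t2 = e ∨ t1 = 0 ∨ 0 = 0
t3 = t2 ∧ d = 0 ∧ 1 = 0
t4 = g ∨ t3 = 0 ∨ 0 = 0
t5 = t4 ∧ t2 = 0 ∧ 0 = 0
t6 = t5 ∨ t1 = 0 ∨ 0 = 0
t7 = t6 ∨ f = 0 ∨ 0 = 0
t8 = t7 ∨ a = 0 ∨ 0 = 0
t9 = t8 ∧ t1 = 0 ∧ 0 = 0
So t9 = 0.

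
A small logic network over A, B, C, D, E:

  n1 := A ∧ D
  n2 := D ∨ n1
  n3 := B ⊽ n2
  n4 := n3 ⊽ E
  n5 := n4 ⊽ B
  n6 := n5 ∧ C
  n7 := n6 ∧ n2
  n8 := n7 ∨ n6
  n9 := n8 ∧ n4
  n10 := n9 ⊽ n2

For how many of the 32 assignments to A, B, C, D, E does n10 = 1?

n10 = n9 ⊽ n2 must be 1, so both n9 = 0 and n2 = 0.
n9 = n8 ∧ n4 must be 0, so at least one of n8, n4 is 0.
Enumerating the 32 input combinations, 16 give n10 = 1 and 16 give n10 = 0.

16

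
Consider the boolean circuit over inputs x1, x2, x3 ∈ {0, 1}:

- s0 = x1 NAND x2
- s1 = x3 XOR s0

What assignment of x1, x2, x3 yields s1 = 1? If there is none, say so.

Check with x1=0, x2=1, x3=0:
s0 = x1 NAND x2 = 0 NAND 1 = 1
s1 = x3 XOR s0 = 0 XOR 1 = 1
So s1 = 1 as required.

x1=0, x2=1, x3=0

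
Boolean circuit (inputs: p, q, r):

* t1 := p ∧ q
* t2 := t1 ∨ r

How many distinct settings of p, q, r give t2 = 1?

t2 = t1 ∨ r must be 1, so at least one of t1, r is 1.
Satisfying assignments:
  p=0, q=0, r=1
  p=0, q=1, r=1
  p=1, q=0, r=1
  p=1, q=1, r=0
  p=1, q=1, r=1

5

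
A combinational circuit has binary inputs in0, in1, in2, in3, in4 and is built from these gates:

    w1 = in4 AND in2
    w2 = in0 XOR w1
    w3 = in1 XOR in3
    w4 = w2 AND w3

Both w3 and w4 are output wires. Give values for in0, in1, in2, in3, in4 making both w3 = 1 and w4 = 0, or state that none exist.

in0=0, in1=1, in2=1, in3=0, in4=0

Check with in0=0, in1=1, in2=1, in3=0, in4=0:
w1 = in4 AND in2 = 0 AND 1 = 0
w2 = in0 XOR w1 = 0 XOR 0 = 0
w3 = in1 XOR in3 = 1 XOR 0 = 1
w4 = w2 AND w3 = 0 AND 1 = 0
So w3 = 1 and w4 = 0.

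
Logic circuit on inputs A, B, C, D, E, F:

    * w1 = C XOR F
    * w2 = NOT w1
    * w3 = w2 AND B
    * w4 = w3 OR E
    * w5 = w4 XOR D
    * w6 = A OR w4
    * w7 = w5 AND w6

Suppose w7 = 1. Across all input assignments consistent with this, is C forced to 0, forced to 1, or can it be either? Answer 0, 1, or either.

either

Both values of C occur among assignments with w7 = 1:
  C=0: A=0, B=0, C=0, D=0, E=1, F=0
  C=1: A=0, B=0, C=1, D=0, E=1, F=0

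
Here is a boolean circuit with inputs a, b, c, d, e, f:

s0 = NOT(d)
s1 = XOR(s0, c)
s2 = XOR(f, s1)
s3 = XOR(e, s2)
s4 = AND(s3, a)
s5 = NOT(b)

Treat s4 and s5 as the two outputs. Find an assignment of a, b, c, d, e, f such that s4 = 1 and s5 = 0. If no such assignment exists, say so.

Check with a=1, b=1, c=0, d=0, e=1, f=1:
s0 = NOT(d) = NOT 0 = 1
s1 = XOR(s0, c) = XOR(1, 0) = 1
s2 = XOR(f, s1) = XOR(1, 1) = 0
s3 = XOR(e, s2) = XOR(1, 0) = 1
s4 = AND(s3, a) = AND(1, 1) = 1
s5 = NOT(b) = NOT 1 = 0
So s4 = 1 and s5 = 0.

a=1, b=1, c=0, d=0, e=1, f=1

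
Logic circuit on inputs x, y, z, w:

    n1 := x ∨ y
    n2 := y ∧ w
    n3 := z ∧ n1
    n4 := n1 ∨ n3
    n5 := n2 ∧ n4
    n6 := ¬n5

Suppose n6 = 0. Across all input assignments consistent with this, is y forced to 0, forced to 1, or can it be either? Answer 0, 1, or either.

n6 = ¬n5 must be 0, so n5 = 1.
n5 = n2 ∧ n4 must be 1, so both n2 = 1 and n4 = 1.
n2 = y ∧ w must be 1, so both y = 1 and w = 1.
Every assignment with n6 = 0 has y = 1; there are 4 such assignment(s).
  x=0, y=1, z=0, w=1
  x=0, y=1, z=1, w=1
  x=1, y=1, z=0, w=1
  x=1, y=1, z=1, w=1

1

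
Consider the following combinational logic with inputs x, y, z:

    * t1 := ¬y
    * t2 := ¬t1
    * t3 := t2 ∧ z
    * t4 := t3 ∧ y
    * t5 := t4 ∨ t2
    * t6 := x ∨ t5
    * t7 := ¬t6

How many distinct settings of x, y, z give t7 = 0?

t7 = ¬t6 must be 0, so t6 = 1.
Satisfying assignments:
  x=0, y=1, z=0
  x=0, y=1, z=1
  x=1, y=0, z=0
  x=1, y=0, z=1
  x=1, y=1, z=0
  x=1, y=1, z=1

6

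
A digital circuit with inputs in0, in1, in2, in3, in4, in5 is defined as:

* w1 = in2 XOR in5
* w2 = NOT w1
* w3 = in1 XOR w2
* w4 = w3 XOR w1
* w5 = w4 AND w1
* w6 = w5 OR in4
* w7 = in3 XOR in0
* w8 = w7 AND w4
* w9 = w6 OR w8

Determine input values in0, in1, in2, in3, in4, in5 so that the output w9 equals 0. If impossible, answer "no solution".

in0=0, in1=0, in2=0, in3=0, in4=0, in5=0

w9 = w6 OR w8 must be 0, so both w6 = 0 and w8 = 0.
Check with in0=0, in1=0, in2=0, in3=0, in4=0, in5=0:
w1 = in2 XOR in5 = 0 XOR 0 = 0
w2 = NOT w1 = NOT 0 = 1
w3 = in1 XOR w2 = 0 XOR 1 = 1
w4 = w3 XOR w1 = 1 XOR 0 = 1
w5 = w4 AND w1 = 1 AND 0 = 0
w6 = w5 OR in4 = 0 OR 0 = 0
w7 = in3 XOR in0 = 0 XOR 0 = 0
w8 = w7 AND w4 = 0 AND 1 = 0
w9 = w6 OR w8 = 0 OR 0 = 0
So w9 = 0 as required.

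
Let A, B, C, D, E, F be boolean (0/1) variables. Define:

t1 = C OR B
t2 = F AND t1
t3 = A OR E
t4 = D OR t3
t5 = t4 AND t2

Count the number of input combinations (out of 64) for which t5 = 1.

21

t5 = t4 AND t2 must be 1, so both t4 = 1 and t2 = 1.
Enumerating the 64 input combinations, 21 give t5 = 1 and 43 give t5 = 0.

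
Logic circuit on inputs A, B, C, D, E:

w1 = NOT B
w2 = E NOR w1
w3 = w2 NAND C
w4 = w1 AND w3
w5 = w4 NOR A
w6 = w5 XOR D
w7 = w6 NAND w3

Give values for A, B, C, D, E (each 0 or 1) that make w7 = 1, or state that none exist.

A=1 B=1 C=1 D=1 E=0

w7 = w6 NAND w3 must be 1, so at least one of w6, w3 is 0.
Check with A=1 B=1 C=1 D=1 E=0:
w1 = NOT B = NOT 1 = 0
w2 = E NOR w1 = 0 NOR 0 = 1
w3 = w2 NAND C = 1 NAND 1 = 0
w4 = w1 AND w3 = 0 AND 0 = 0
w5 = w4 NOR A = 0 NOR 1 = 0
w6 = w5 XOR D = 0 XOR 1 = 1
w7 = w6 NAND w3 = 1 NAND 0 = 1
So w7 = 1 as required.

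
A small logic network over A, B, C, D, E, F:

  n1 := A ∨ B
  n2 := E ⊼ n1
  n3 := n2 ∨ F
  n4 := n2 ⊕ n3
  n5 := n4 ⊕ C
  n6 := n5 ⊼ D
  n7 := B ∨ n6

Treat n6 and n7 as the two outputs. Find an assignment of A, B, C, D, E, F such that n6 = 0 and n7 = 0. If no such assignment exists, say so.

Check with A=0, B=0, C=1, D=1, E=1, F=0:
n1 = A ∨ B = 0 ∨ 0 = 0
n2 = E ⊼ n1 = 1 ⊼ 0 = 1
n3 = n2 ∨ F = 1 ∨ 0 = 1
n4 = n2 ⊕ n3 = 1 ⊕ 1 = 0
n5 = n4 ⊕ C = 0 ⊕ 1 = 1
n6 = n5 ⊼ D = 1 ⊼ 1 = 0
n7 = B ∨ n6 = 0 ∨ 0 = 0
So n6 = 0 and n7 = 0.

A=0, B=0, C=1, D=1, E=1, F=0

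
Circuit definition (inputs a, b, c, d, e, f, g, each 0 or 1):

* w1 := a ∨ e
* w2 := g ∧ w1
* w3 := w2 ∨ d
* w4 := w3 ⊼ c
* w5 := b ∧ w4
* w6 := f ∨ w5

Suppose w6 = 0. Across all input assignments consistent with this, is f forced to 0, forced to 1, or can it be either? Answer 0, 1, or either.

0

w6 = f ∨ w5 must be 0, so both f = 0 and w5 = 0.
w5 = b ∧ w4 must be 0, so at least one of b, w4 is 0.
Every assignment with w6 = 0 has f = 0; there are 43 such assignment(s).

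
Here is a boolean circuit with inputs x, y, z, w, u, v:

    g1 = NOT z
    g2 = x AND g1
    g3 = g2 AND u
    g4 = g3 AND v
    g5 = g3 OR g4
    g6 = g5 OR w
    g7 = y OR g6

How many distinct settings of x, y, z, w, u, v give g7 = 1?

g7 = y OR g6 must be 1, so at least one of y, g6 is 1.
Enumerating the 64 input combinations, 50 give g7 = 1 and 14 give g7 = 0.

50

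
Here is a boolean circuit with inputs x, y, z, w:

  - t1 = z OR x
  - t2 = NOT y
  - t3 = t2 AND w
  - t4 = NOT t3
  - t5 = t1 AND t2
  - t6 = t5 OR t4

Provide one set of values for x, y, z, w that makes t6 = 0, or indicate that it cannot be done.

x=0 y=0 z=0 w=1

t6 = t5 OR t4 must be 0, so both t5 = 0 and t4 = 0.
t5 = t1 AND t2 must be 0, so at least one of t1, t2 is 0.
Check with x=0 y=0 z=0 w=1:
t1 = z OR x = 0 OR 0 = 0
t2 = NOT y = NOT 0 = 1
t3 = t2 AND w = 1 AND 1 = 1
t4 = NOT t3 = NOT 1 = 0
t5 = t1 AND t2 = 0 AND 1 = 0
t6 = t5 OR t4 = 0 OR 0 = 0
So t6 = 0 as required.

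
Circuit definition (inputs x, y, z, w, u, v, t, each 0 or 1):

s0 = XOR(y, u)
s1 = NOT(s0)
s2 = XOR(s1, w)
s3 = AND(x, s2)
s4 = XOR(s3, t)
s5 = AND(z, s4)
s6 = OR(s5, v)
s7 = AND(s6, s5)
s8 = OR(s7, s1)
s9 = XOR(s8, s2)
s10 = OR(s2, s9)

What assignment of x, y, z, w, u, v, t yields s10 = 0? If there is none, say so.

x=0 y=0 z=0 w=0 u=1 v=0 t=0

Check with x=0 y=0 z=0 w=0 u=1 v=0 t=0:
s0 = XOR(y, u) = XOR(0, 1) = 1
s1 = NOT(s0) = NOT 1 = 0
s2 = XOR(s1, w) = XOR(0, 0) = 0
s3 = AND(x, s2) = AND(0, 0) = 0
s4 = XOR(s3, t) = XOR(0, 0) = 0
s5 = AND(z, s4) = AND(0, 0) = 0
s6 = OR(s5, v) = OR(0, 0) = 0
s7 = AND(s6, s5) = AND(0, 0) = 0
s8 = OR(s7, s1) = OR(0, 0) = 0
s9 = XOR(s8, s2) = XOR(0, 0) = 0
s10 = OR(s2, s9) = OR(0, 0) = 0
So s10 = 0 as required.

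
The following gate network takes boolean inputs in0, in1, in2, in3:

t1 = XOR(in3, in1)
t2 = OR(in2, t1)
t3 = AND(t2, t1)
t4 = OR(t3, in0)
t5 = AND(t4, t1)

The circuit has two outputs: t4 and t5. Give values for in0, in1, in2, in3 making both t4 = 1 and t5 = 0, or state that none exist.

Check with in0=1, in1=1, in2=1, in3=1:
t1 = XOR(in3, in1) = XOR(1, 1) = 0
t2 = OR(in2, t1) = OR(1, 0) = 1
t3 = AND(t2, t1) = AND(1, 0) = 0
t4 = OR(t3, in0) = OR(0, 1) = 1
t5 = AND(t4, t1) = AND(1, 0) = 0
So t4 = 1 and t5 = 0.

in0=1, in1=1, in2=1, in3=1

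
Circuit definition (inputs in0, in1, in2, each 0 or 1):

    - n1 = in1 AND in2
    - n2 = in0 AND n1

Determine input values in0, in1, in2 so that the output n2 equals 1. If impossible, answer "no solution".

in0=1 in1=1 in2=1

Check with in0=1 in1=1 in2=1:
n1 = in1 AND in2 = 1 AND 1 = 1
n2 = in0 AND n1 = 1 AND 1 = 1
So n2 = 1 as required.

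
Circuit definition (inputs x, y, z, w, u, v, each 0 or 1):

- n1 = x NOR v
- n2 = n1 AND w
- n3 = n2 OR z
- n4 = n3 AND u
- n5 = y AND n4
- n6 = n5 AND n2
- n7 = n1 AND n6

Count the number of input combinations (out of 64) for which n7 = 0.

62

n7 = n1 AND n6 must be 0, so at least one of n1, n6 is 0.
Enumerating the 64 input combinations, 62 give n7 = 0 and 2 give n7 = 1.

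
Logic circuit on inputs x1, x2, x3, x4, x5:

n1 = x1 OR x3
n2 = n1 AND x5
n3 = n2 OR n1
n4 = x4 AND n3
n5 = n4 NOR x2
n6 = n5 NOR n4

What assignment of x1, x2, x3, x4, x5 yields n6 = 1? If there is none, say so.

n6 = n5 NOR n4 must be 1, so both n5 = 0 and n4 = 0.
Check with x1=0, x2=1, x3=0, x4=1, x5=0:
n1 = x1 OR x3 = 0 OR 0 = 0
n2 = n1 AND x5 = 0 AND 0 = 0
n3 = n2 OR n1 = 0 OR 0 = 0
n4 = x4 AND n3 = 1 AND 0 = 0
n5 = n4 NOR x2 = 0 NOR 1 = 0
n6 = n5 NOR n4 = 0 NOR 0 = 1
So n6 = 1 as required.

x1=0, x2=1, x3=0, x4=1, x5=0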